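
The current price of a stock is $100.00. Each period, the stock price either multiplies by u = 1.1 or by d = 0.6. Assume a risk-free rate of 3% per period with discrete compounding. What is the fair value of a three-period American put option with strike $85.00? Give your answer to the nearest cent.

$6.73

Risk-neutral probability p = (1 + 0.03 − 0.6)/(1.1 − 0.6) = 0.4300/0.5000 = 0.8600
Terminal stock prices: S_uuu = 133.1, S_uud = 72.6, S_udd = 39.6, S_ddd = 21.6
Terminal payoffs (K − S): max(-48.1, 0) = 0, max(12.4, 0) = 12.4, max(45.4, 0) = 45.4, max(63.4, 0) = 63.4
Node uu (S = 121): continuation = 1/1.03·[0.8600·0.0000 + 0.1400·12.4000] = 1.6854; exercise value = 0.0000 ≤ continuation, so V_uu = 1.6854
Node ud (S = 66): continuation = 1/1.03·[0.8600·12.4000 + 0.1400·45.4000] = 16.5243; exercise value = 19.0000 > continuation, so V_ud = 19.0000 (exercise)
Node dd (S = 36): continuation = 1/1.03·[0.8600·45.4000 + 0.1400·63.4000] = 46.5243; exercise value = 49.0000 > continuation, so V_dd = 49.0000 (exercise)
Node u (S = 110): continuation = 1/1.03·[0.8600·1.6854 + 0.1400·19.0000] = 3.9898; exercise value = 0.0000 ≤ continuation, so V_u = 3.9898
Node d (S = 60): continuation = 1/1.03·[0.8600·19.0000 + 0.1400·49.0000] = 22.5243; exercise value = 25.0000 > continuation, so V_d = 25.0000 (exercise)
Node 0 (S = 100): continuation = 1/1.03·[0.8600·3.9898 + 0.1400·25.0000] = 6.7293; exercise value = 0.0000 ≤ continuation, so V_0 = 6.7293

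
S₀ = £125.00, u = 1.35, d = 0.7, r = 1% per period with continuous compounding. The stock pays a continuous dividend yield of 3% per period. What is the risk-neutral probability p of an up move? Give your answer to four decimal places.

p = 0.4311

Per-period risk-free factor R = e^0.01 = 1.0101; dividend-adjusted growth = e^(0.01−0.03) = 0.9802.
Risk-neutral probability p = (0.9802 − 0.7)/(1.35 − 0.7) = 0.2802/0.6500 = 0.4311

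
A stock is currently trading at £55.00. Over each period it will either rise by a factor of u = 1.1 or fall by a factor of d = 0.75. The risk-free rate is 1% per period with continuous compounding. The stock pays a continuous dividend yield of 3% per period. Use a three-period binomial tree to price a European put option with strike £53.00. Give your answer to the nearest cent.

Per-period risk-free factor R = e^0.01 = 1.0101; dividend-adjusted growth = e^(0.01−0.03) = 0.9802.
Risk-neutral probability p = (0.9802 − 0.75)/(1.1 − 0.75) = 0.2302/0.3500 = 0.6577
Terminal stock prices: S_uuu = 73.21, S_uud = 49.91, S_udd = 34.03, S_ddd = 23.2
Terminal payoffs (K − S): max(-20.21, 0) = 0, max(3.087, 0) = 3.087, max(18.97, 0) = 18.97, max(29.8, 0) = 29.8
Node uu (S = 66.55): V_uu = e^(−0.01)·[0.6577·0.0000 + 0.3423·3.0875] = 1.0463
Node ud (S = 45.38): V_ud = e^(−0.01)·[0.6577·3.0875 + 0.3423·18.9687] = 8.4387
Node dd (S = 30.94): V_dd = e^(−0.01)·[0.6577·18.9687 + 0.3423·29.7969] = 22.4495
Node u (S = 60.5): V_u = e^(−0.01)·[0.6577·1.0463 + 0.3423·8.4387] = 3.5410
Node d (S = 41.25): V_d = e^(−0.01)·[0.6577·8.4387 + 0.3423·22.4495] = 13.1027
Node 0 (S = 55): V_0 = e^(−0.01)·[0.6577·3.5410 + 0.3423·13.1027] = 6.7461

£6.75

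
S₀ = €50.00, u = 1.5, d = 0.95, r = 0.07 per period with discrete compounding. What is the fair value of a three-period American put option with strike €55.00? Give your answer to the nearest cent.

€5.48

Risk-neutral probability p = (1 + 0.07 − 0.95)/(1.5 − 0.95) = 0.1200/0.5500 = 0.2182
Terminal stock prices: S_uuu = 168.8, S_uud = 106.9, S_udd = 67.69, S_ddd = 42.87
Terminal payoffs (K − S): max(-113.8, 0) = 0, max(-51.88, 0) = 0, max(-12.69, 0) = 0, max(12.13, 0) = 12.13
Node uu (S = 112.5): continuation = 1/1.07·[0.2182·0.0000 + 0.7818·0.0000] = 0.0000; exercise value = 0.0000 ≤ continuation, so V_uu = 0.0000
Node ud (S = 71.25): continuation = 1/1.07·[0.2182·0.0000 + 0.7818·0.0000] = 0.0000; exercise value = 0.0000 ≤ continuation, so V_ud = 0.0000
Node dd (S = 45.12): continuation = 1/1.07·[0.2182·0.0000 + 0.7818·12.1313] = 8.8640; exercise value = 9.8750 > continuation, so V_dd = 9.8750 (exercise)
Node u (S = 75): continuation = 1/1.07·[0.2182·0.0000 + 0.7818·0.0000] = 0.0000; exercise value = 0.0000 ≤ continuation, so V_u = 0.0000
Node d (S = 47.5): continuation = 1/1.07·[0.2182·0.0000 + 0.7818·9.8750] = 7.2154; exercise value = 7.5000 > continuation, so V_d = 7.5000 (exercise)
Node 0 (S = 50): continuation = 1/1.07·[0.2182·0.0000 + 0.7818·7.5000] = 5.4800; exercise value = 5.0000 ≤ continuation, so V_0 = 5.4800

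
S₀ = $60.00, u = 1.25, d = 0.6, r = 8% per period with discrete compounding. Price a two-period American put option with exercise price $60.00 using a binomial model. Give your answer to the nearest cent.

$8.30

Risk-neutral probability p = (1 + 0.08 − 0.6)/(1.25 − 0.6) = 0.4800/0.6500 = 0.7385
Terminal stock prices: S_uu = 93.75, S_ud = 45, S_dd = 21.6
Terminal payoffs (K − S): max(-33.75, 0) = 0, max(15, 0) = 15, max(38.4, 0) = 38.4
Node u (S = 75): continuation = 1/1.08·[0.7385·0.0000 + 0.2615·15.0000] = 3.6325; exercise value = 0.0000 ≤ continuation, so V_u = 3.6325
Node d (S = 36): continuation = 1/1.08·[0.7385·15.0000 + 0.2615·38.4000] = 19.5556; exercise value = 24.0000 > continuation, so V_d = 24.0000 (exercise)
Node 0 (S = 60): continuation = 1/1.08·[0.7385·3.6325 + 0.2615·24.0000] = 8.2957; exercise value = 0.0000 ≤ continuation, so V_0 = 8.2957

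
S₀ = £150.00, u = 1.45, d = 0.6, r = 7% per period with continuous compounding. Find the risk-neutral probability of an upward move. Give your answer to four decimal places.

p = 0.5559

Risk-neutral probability p = (e^0.07 − 0.6)/(1.45 − 0.6) = 0.4725/0.8500 = 0.5559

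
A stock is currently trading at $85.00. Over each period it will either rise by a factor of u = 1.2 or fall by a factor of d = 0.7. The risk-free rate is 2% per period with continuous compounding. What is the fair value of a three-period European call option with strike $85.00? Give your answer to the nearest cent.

$15.59

Risk-neutral probability p = (e^0.02 − 0.7)/(1.2 − 0.7) = 0.3202/0.5000 = 0.6404
Terminal stock prices: S_uuu = 146.9, S_uud = 85.68, S_udd = 49.98, S_ddd = 29.15
Terminal payoffs (S − K): max(61.88, 0) = 61.88, max(0.68, 0) = 0.68, max(-35.02, 0) = 0, max(-55.85, 0) = 0
Node uu (S = 122.4): V_uu = e^(−0.02)·[0.6404·61.8800 + 0.3596·0.6800] = 39.0831
Node ud (S = 71.4): V_ud = e^(−0.02)·[0.6404·0.6800 + 0.3596·0.0000] = 0.4269
Node dd (S = 41.65): V_dd = e^(−0.02)·[0.6404·0.0000 + 0.3596·0.0000] = 0.0000
Node u (S = 102): V_u = e^(−0.02)·[0.6404·39.0831 + 0.3596·0.4269] = 24.6838
Node d (S = 59.5): V_d = e^(−0.02)·[0.6404·0.4269 + 0.3596·0.0000] = 0.2679
Node 0 (S = 85): V_0 = e^(−0.02)·[0.6404·24.6838 + 0.3596·0.2679] = 15.5890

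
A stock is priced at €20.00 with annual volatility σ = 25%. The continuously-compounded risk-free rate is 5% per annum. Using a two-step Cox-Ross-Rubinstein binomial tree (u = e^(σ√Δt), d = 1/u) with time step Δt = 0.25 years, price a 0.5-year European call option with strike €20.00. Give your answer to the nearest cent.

CRR parameters: u = e^(σ√Δt) = e^(0.25·√0.25) = 1.1331, d = 1/u = 0.8825
Per-period rate: rΔt = 0.05·0.25 = 0.0125, so R = e^0.0125 = 1.0126
Risk-neutral probability p = (e^0.0125 − 0.8825)/(1.1331 − 0.8825) = 0.1301/0.2507 = 0.5190
Terminal stock prices: S_uu = 25.68, S_ud = 20, S_dd = 15.58
Terminal payoffs (S − K): max(5.681, 0) = 5.681, max(0, 0) = 0, max(-4.424, 0) = 0
Node u (S = 22.66): V_u = e^(−0.0125)·[0.5190·5.6805 + 0.4810·0.0000] = 2.9114
Node d (S = 17.65): V_d = e^(−0.0125)·[0.5190·0.0000 + 0.4810·0.0000] = 0.0000
Node 0 (S = 20): V_0 = e^(−0.0125)·[0.5190·2.9114 + 0.4810·0.0000] = 1.4922

€1.49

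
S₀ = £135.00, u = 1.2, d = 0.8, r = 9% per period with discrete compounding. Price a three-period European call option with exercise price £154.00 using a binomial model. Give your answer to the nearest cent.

Risk-neutral probability p = (1 + 0.09 − 0.8)/(1.2 − 0.8) = 0.2900/0.4000 = 0.7250
Terminal stock prices: S_uuu = 233.3, S_uud = 155.5, S_udd = 103.7, S_ddd = 69.12
Terminal payoffs (S − K): max(79.28, 0) = 79.28, max(1.52, 0) = 1.52, max(-50.32, 0) = 0, max(-84.88, 0) = 0
Node uu (S = 194.4): V_uu = 1/1.09·[0.7250·79.2800 + 0.2750·1.5200] = 53.1156
Node ud (S = 129.6): V_ud = 1/1.09·[0.7250·1.5200 + 0.2750·0.0000] = 1.0110
Node dd (S = 86.4): V_dd = 1/1.09·[0.7250·0.0000 + 0.2750·0.0000] = 0.0000
Node u (S = 162): V_u = 1/1.09·[0.7250·53.1156 + 0.2750·1.0110] = 35.5843
Node d (S = 108): V_d = 1/1.09·[0.7250·1.0110 + 0.2750·0.0000] = 0.6725
Node 0 (S = 135): V_0 = 1/1.09·[0.7250·35.5843 + 0.2750·0.6725] = 23.8381

£23.84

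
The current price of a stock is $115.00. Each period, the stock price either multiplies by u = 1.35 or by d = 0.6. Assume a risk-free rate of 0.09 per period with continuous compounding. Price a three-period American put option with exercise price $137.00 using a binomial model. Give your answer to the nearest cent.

Risk-neutral probability p = (e^0.09 − 0.6)/(1.35 − 0.6) = 0.4942/0.7500 = 0.6589
Terminal stock prices: S_uuu = 282.9, S_uud = 125.8, S_udd = 55.89, S_ddd = 24.84
Terminal payoffs (K − S): max(-145.9, 0) = 0, max(11.25, 0) = 11.25, max(81.11, 0) = 81.11, max(112.2, 0) = 112.2
Node uu (S = 209.6): continuation = e^(−0.09)·[0.6589·0.0000 + 0.3411·11.2475] = 3.5063; exercise value = 0.0000 ≤ continuation, so V_uu = 3.5063
Node ud (S = 93.15): continuation = e^(−0.09)·[0.6589·11.2475 + 0.3411·81.1100] = 32.0586; exercise value = 43.8500 > continuation, so V_ud = 43.8500 (exercise)
Node dd (S = 41.4): continuation = e^(−0.09)·[0.6589·81.1100 + 0.3411·112.1600] = 83.8086; exercise value = 95.6000 > continuation, so V_dd = 95.6000 (exercise)
Node u (S = 155.2): continuation = e^(−0.09)·[0.6589·3.5063 + 0.3411·43.8500] = 15.7814; exercise value = 0.0000 ≤ continuation, so V_u = 15.7814
Node d (S = 69): continuation = e^(−0.09)·[0.6589·43.8500 + 0.3411·95.6000] = 56.2086; exercise value = 68.0000 > continuation, so V_d = 68.0000 (exercise)
Node 0 (S = 115): continuation = e^(−0.09)·[0.6589·15.7814 + 0.3411·68.0000] = 30.7019; exercise value = 22.0000 ≤ continuation, so V_0 = 30.7019

$30.70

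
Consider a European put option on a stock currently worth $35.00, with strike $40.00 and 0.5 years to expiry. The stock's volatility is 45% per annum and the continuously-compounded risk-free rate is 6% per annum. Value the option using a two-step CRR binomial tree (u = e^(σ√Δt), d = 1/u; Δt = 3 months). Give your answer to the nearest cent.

CRR parameters: u = e^(σ√Δt) = e^(0.45·√0.25) = 1.2523, d = 1/u = 0.7985
Per-period rate: rΔt = 0.06·0.25 = 0.015, so R = e^0.015 = 1.0151
Risk-neutral probability p = (e^0.015 − 0.7985)/(1.2523 − 0.7985) = 0.2166/0.4538 = 0.4773
Terminal stock prices: S_uu = 54.89, S_ud = 35, S_dd = 22.32
Terminal payoffs (K − S): max(-14.89, 0) = 0, max(5, 0) = 5, max(17.68, 0) = 17.68
Node u (S = 43.83): V_u = e^(−0.015)·[0.4773·0.0000 + 0.5227·5.0000] = 2.5746
Node d (S = 27.95): V_d = e^(−0.015)·[0.4773·5.0000 + 0.5227·17.6830] = 11.4564
Node 0 (S = 35): V_0 = e^(−0.015)·[0.4773·2.5746 + 0.5227·11.4564] = 7.1098

$7.11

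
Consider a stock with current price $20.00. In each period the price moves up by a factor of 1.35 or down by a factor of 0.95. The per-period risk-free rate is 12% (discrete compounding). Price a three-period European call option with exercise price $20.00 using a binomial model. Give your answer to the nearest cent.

$6.15

Risk-neutral probability p = (1 + 0.12 − 0.95)/(1.35 − 0.95) = 0.1700/0.4000 = 0.4250
Terminal stock prices: S_uuu = 49.21, S_uud = 34.63, S_udd = 24.37, S_ddd = 17.15
Terminal payoffs (S − K): max(29.21, 0) = 29.21, max(14.63, 0) = 14.63, max(4.367, 0) = 4.367, max(-2.853, 0) = 0
Node uu (S = 36.45): V_uu = 1/1.12·[0.4250·29.2075 + 0.5750·14.6275] = 18.5929
Node ud (S = 25.65): V_ud = 1/1.12·[0.4250·14.6275 + 0.5750·4.3675] = 7.7929
Node dd (S = 18.05): V_dd = 1/1.12·[0.4250·4.3675 + 0.5750·0.0000] = 1.6573
Node u (S = 27): V_u = 1/1.12·[0.4250·18.5929 + 0.5750·7.7929] = 11.0561
Node d (S = 19): V_d = 1/1.12·[0.4250·7.7929 + 0.5750·1.6573] = 3.8080
Node 0 (S = 20): V_0 = 1/1.12·[0.4250·11.0561 + 0.5750·3.8080] = 6.1504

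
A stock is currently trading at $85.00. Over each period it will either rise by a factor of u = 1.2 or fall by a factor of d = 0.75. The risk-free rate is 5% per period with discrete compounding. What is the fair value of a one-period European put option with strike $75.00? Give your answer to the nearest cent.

Risk-neutral probability p = (1 + 0.05 − 0.75)/(1.2 − 0.75) = 0.3000/0.4500 = 0.6667
Terminal stock prices: S_u = 102, S_d = 63.75
Terminal payoffs (K − S): max(-27, 0) = 0, max(11.25, 0) = 11.25
Node 0 (S = 85): V_0 = 1/1.05·[0.6667·0.0000 + 0.3333·11.2500] = 3.5714

$3.57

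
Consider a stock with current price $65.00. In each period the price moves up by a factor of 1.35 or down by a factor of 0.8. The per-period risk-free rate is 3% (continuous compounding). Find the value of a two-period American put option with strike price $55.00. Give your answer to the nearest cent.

$4.26

Risk-neutral probability p = (e^0.03 − 0.8)/(1.35 − 0.8) = 0.2305/0.5500 = 0.4190
Terminal stock prices: S_uu = 118.5, S_ud = 70.2, S_dd = 41.6
Terminal payoffs (K − S): max(-63.46, 0) = 0, max(-15.2, 0) = 0, max(13.4, 0) = 13.4
Node u (S = 87.75): continuation = e^(−0.03)·[0.4190·0.0000 + 0.5810·0.0000] = 0.0000; exercise value = 0.0000 ≤ continuation, so V_u = 0.0000
Node d (S = 52): continuation = e^(−0.03)·[0.4190·0.0000 + 0.5810·13.4000] = 7.5552; exercise value = 3.0000 ≤ continuation, so V_d = 7.5552
Node 0 (S = 65): continuation = e^(−0.03)·[0.4190·0.0000 + 0.5810·7.5552] = 4.2598; exercise value = 0.0000 ≤ continuation, so V_0 = 4.2598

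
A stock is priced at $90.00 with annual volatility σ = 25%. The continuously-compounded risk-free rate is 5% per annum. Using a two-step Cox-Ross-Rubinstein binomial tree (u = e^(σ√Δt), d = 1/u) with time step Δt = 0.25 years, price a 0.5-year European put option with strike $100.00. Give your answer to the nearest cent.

$11.62

CRR parameters: u = e^(σ√Δt) = e^(0.25·√0.25) = 1.1331, d = 1/u = 0.8825
Per-period rate: rΔt = 0.05·0.25 = 0.0125, so R = e^0.0125 = 1.0126
Risk-neutral probability p = (e^0.0125 − 0.8825)/(1.1331 − 0.8825) = 0.1301/0.2507 = 0.5190
Terminal stock prices: S_uu = 115.6, S_ud = 90, S_dd = 70.09
Terminal payoffs (K − S): max(-15.56, 0) = 0, max(10, 0) = 10, max(29.91, 0) = 29.91
Node u (S = 102): V_u = e^(−0.0125)·[0.5190·0.0000 + 0.4810·10.0000] = 4.7505
Node d (S = 79.42): V_d = e^(−0.0125)·[0.5190·10.0000 + 0.4810·29.9079] = 19.3331
Node 0 (S = 90): V_0 = e^(−0.0125)·[0.5190·4.7505 + 0.4810·19.3331] = 11.6190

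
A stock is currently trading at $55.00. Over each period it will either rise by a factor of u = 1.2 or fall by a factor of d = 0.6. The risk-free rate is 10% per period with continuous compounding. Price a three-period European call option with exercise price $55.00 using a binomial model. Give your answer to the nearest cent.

Risk-neutral probability p = (e^0.1 − 0.6)/(1.2 − 0.6) = 0.5052/0.6000 = 0.8420
Terminal stock prices: S_uuu = 95.04, S_uud = 47.52, S_udd = 23.76, S_ddd = 11.88
Terminal payoffs (S − K): max(40.04, 0) = 40.04, max(-7.48, 0) = 0, max(-31.24, 0) = 0, max(-43.12, 0) = 0
Node uu (S = 79.2): V_uu = e^(−0.1)·[0.8420·40.0400 + 0.1580·0.0000] = 30.5036
Node ud (S = 39.6): V_ud = e^(−0.1)·[0.8420·0.0000 + 0.1580·0.0000] = 0.0000
Node dd (S = 19.8): V_dd = e^(−0.1)·[0.8420·0.0000 + 0.1580·0.0000] = 0.0000
Node u (S = 66): V_u = e^(−0.1)·[0.8420·30.5036 + 0.1580·0.0000] = 23.2386
Node d (S = 33): V_d = e^(−0.1)·[0.8420·0.0000 + 0.1580·0.0000] = 0.0000
Node 0 (S = 55): V_0 = e^(−0.1)·[0.8420·23.2386 + 0.1580·0.0000] = 17.7038

$17.70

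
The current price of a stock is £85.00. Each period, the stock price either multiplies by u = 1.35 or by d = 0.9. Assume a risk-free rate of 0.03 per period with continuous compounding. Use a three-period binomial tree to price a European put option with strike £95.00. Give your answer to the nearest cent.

Risk-neutral probability p = (e^0.03 − 0.9)/(1.35 − 0.9) = 0.1305/0.4500 = 0.2899
Terminal stock prices: S_uuu = 209.1, S_uud = 139.4, S_udd = 92.95, S_ddd = 61.97
Terminal payoffs (K − S): max(-114.1, 0) = 0, max(-44.42, 0) = 0, max(2.052, 0) = 2.052, max(33.03, 0) = 33.03
Node uu (S = 154.9): V_uu = e^(−0.03)·[0.2899·0.0000 + 0.7101·0.0000] = 0.0000
Node ud (S = 103.3): V_ud = e^(−0.03)·[0.2899·0.0000 + 0.7101·2.0525] = 1.4144
Node dd (S = 68.85): V_dd = e^(−0.03)·[0.2899·2.0525 + 0.7101·33.0350] = 23.3423
Node u (S = 114.8): V_u = e^(−0.03)·[0.2899·0.0000 + 0.7101·1.4144] = 0.9747
Node d (S = 76.5): V_d = e^(−0.03)·[0.2899·1.4144 + 0.7101·23.3423] = 16.4834
Node 0 (S = 85): V_0 = e^(−0.03)·[0.2899·0.9747 + 0.7101·16.4834] = 11.6332

£11.63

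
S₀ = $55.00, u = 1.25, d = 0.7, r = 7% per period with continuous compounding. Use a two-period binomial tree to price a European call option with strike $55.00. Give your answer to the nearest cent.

Risk-neutral probability p = (e^0.07 − 0.7)/(1.25 − 0.7) = 0.3725/0.5500 = 0.6773
Terminal stock prices: S_uu = 85.94, S_ud = 48.12, S_dd = 26.95
Terminal payoffs (S − K): max(30.94, 0) = 30.94, max(-6.875, 0) = 0, max(-28.05, 0) = 0
Node u (S = 68.75): V_u = e^(−0.07)·[0.6773·30.9375 + 0.3227·0.0000] = 19.5370
Node d (S = 38.5): V_d = e^(−0.07)·[0.6773·0.0000 + 0.3227·0.0000] = 0.0000
Node 0 (S = 55): V_0 = e^(−0.07)·[0.6773·19.5370 + 0.3227·0.0000] = 12.3376

$12.34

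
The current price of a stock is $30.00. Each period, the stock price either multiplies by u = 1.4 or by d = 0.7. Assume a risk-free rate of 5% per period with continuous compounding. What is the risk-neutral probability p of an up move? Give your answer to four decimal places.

Risk-neutral probability p = (e^0.05 − 0.7)/(1.4 − 0.7) = 0.3513/0.7000 = 0.5018

p = 0.5018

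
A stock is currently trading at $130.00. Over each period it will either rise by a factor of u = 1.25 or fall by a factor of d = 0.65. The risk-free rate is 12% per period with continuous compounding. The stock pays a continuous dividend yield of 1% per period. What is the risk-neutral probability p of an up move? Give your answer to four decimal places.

p = 0.7771

Per-period risk-free factor R = e^0.12 = 1.1275; dividend-adjusted growth = e^(0.12−0.01) = 1.1163.
Risk-neutral probability p = (1.1163 − 0.65)/(1.25 − 0.65) = 0.4663/0.6000 = 0.7771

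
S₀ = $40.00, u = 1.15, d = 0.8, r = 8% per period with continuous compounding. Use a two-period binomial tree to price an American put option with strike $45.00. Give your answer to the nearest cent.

Risk-neutral probability p = (e^0.08 − 0.8)/(1.15 − 0.8) = 0.2833/0.3500 = 0.8094
Terminal stock prices: S_uu = 52.9, S_ud = 36.8, S_dd = 25.6
Terminal payoffs (K − S): max(-7.9, 0) = 0, max(8.2, 0) = 8.2, max(19.4, 0) = 19.4
Node u (S = 46): continuation = e^(−0.08)·[0.8094·0.0000 + 0.1906·8.2000] = 1.4428; exercise value = 0.0000 ≤ continuation, so V_u = 1.4428
Node d (S = 32): continuation = e^(−0.08)·[0.8094·8.2000 + 0.1906·19.4000] = 9.5402; exercise value = 13.0000 > continuation, so V_d = 13.0000 (exercise)
Node 0 (S = 40): continuation = e^(−0.08)·[0.8094·1.4428 + 0.1906·13.0000] = 3.3654; exercise value = 5.0000 > continuation, so V_0 = 5.0000 (exercise)

$5.00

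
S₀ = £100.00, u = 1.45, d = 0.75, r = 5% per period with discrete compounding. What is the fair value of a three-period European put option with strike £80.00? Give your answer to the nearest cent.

£6.09

Risk-neutral probability p = (1 + 0.05 − 0.75)/(1.45 − 0.75) = 0.3000/0.7000 = 0.4286
Terminal stock prices: S_uuu = 304.9, S_uud = 157.7, S_udd = 81.56, S_ddd = 42.19
Terminal payoffs (K − S): max(-224.9, 0) = 0, max(-77.69, 0) = 0, max(-1.562, 0) = 0, max(37.81, 0) = 37.81
Node uu (S = 210.2): V_uu = 1/1.05·[0.4286·0.0000 + 0.5714·0.0000] = 0.0000
Node ud (S = 108.8): V_ud = 1/1.05·[0.4286·0.0000 + 0.5714·0.0000] = 0.0000
Node dd (S = 56.25): V_dd = 1/1.05·[0.4286·0.0000 + 0.5714·37.8125] = 20.5782
Node u (S = 145): V_u = 1/1.05·[0.4286·0.0000 + 0.5714·0.0000] = 0.0000
Node d (S = 75): V_d = 1/1.05·[0.4286·0.0000 + 0.5714·20.5782] = 11.1990
Node 0 (S = 100): V_0 = 1/1.05·[0.4286·0.0000 + 0.5714·11.1990] = 6.0947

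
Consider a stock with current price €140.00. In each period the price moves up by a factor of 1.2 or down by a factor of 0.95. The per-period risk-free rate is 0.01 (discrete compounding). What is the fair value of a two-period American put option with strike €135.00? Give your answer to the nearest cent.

Risk-neutral probability p = (1 + 0.01 − 0.95)/(1.2 − 0.95) = 0.0600/0.2500 = 0.2400
Terminal stock prices: S_uu = 201.6, S_ud = 159.6, S_dd = 126.3
Terminal payoffs (K − S): max(-66.6, 0) = 0, max(-24.6, 0) = 0, max(8.65, 0) = 8.65
Node u (S = 168): continuation = 1/1.01·[0.2400·0.0000 + 0.7600·0.0000] = 0.0000; exercise value = 0.0000 ≤ continuation, so V_u = 0.0000
Node d (S = 133): continuation = 1/1.01·[0.2400·0.0000 + 0.7600·8.6500] = 6.5089; exercise value = 2.0000 ≤ continuation, so V_d = 6.5089
Node 0 (S = 140): continuation = 1/1.01·[0.2400·0.0000 + 0.7600·6.5089] = 4.8978; exercise value = 0.0000 ≤ continuation, so V_0 = 4.8978

€4.90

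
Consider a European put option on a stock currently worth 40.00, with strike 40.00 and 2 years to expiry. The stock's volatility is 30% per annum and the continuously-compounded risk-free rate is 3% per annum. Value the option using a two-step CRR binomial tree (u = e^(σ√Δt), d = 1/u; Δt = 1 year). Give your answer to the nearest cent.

4.67

CRR parameters: u = e^(σ√Δt) = e^(0.3·√1) = 1.3499, d = 1/u = 0.7408
Per-period rate: rΔt = 0.03·1 = 0.03, so R = e^0.03 = 1.0305
Risk-neutral probability p = (e^0.03 − 0.7408)/(1.3499 − 0.7408) = 0.2896/0.6090 = 0.4756
Terminal stock prices: S_uu = 72.88, S_ud = 40, S_dd = 21.95
Terminal payoffs (K − S): max(-32.88, 0) = 0, max(0, 0) = 0, max(18.05, 0) = 18.05
Node u (S = 53.99): V_u = e^(−0.03)·[0.4756·0.0000 + 0.5244·0.0000] = 0.0000
Node d (S = 29.63): V_d = e^(−0.03)·[0.4756·0.0000 + 0.5244·18.0475] = 9.1851
Node 0 (S = 40): V_0 = e^(−0.03)·[0.4756·0.0000 + 0.5244·9.1851] = 4.6747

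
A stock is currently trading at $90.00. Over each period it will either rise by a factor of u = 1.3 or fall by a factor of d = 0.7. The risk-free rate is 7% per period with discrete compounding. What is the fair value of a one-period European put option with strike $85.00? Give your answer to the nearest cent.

Risk-neutral probability p = (1 + 0.07 − 0.7)/(1.3 − 0.7) = 0.3700/0.6000 = 0.6167
Terminal stock prices: S_u = 117, S_d = 63
Terminal payoffs (K − S): max(-32, 0) = 0, max(22, 0) = 22
Node 0 (S = 90): V_0 = 1/1.07·[0.6167·0.0000 + 0.3833·22.0000] = 7.8816

$7.88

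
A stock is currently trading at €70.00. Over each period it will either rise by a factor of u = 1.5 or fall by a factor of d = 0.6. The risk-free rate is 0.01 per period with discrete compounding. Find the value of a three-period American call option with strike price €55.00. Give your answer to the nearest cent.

Risk-neutral probability p = (1 + 0.01 − 0.6)/(1.5 − 0.6) = 0.4100/0.9000 = 0.4556
Terminal stock prices: S_uuu = 236.2, S_uud = 94.5, S_udd = 37.8, S_ddd = 15.12
Terminal payoffs (S − K): max(181.2, 0) = 181.2, max(39.5, 0) = 39.5, max(-17.2, 0) = 0, max(-39.88, 0) = 0
Node uu (S = 157.5): continuation = 1/1.01·[0.4556·181.2500 + 0.5444·39.5000] = 103.0446; exercise value = 102.5000 ≤ continuation, so V_uu = 103.0446
Node ud (S = 63): continuation = 1/1.01·[0.4556·39.5000 + 0.5444·0.0000] = 17.8163; exercise value = 8.0000 ≤ continuation, so V_ud = 17.8163
Node dd (S = 25.2): continuation = 1/1.01·[0.4556·0.0000 + 0.5444·0.0000] = 0.0000; exercise value = 0.0000 ≤ continuation, so V_dd = 0.0000
Node u (S = 105): continuation = 1/1.01·[0.4556·103.0446 + 0.5444·17.8163] = 56.0817; exercise value = 50.0000 ≤ continuation, so V_u = 56.0817
Node d (S = 42): continuation = 1/1.01·[0.4556·17.8163 + 0.5444·0.0000] = 8.0359; exercise value = 0.0000 ≤ continuation, so V_d = 8.0359
Node 0 (S = 70): continuation = 1/1.01·[0.4556·56.0817 + 0.5444·8.0359] = 29.6272; exercise value = 15.0000 ≤ continuation, so V_0 = 29.6272

€29.63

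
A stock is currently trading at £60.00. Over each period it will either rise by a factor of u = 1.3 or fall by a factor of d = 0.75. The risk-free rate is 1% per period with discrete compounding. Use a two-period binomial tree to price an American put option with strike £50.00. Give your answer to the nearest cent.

Risk-neutral probability p = (1 + 0.01 − 0.75)/(1.3 − 0.75) = 0.2600/0.5500 = 0.4727
Terminal stock prices: S_uu = 101.4, S_ud = 58.5, S_dd = 33.75
Terminal payoffs (K − S): max(-51.4, 0) = 0, max(-8.5, 0) = 0, max(16.25, 0) = 16.25
Node u (S = 78): continuation = 1/1.01·[0.4727·0.0000 + 0.5273·0.0000] = 0.0000; exercise value = 0.0000 ≤ continuation, so V_u = 0.0000
Node d (S = 45): continuation = 1/1.01·[0.4727·0.0000 + 0.5273·16.2500] = 8.4833; exercise value = 5.0000 ≤ continuation, so V_d = 8.4833
Node 0 (S = 60): continuation = 1/1.01·[0.4727·0.0000 + 0.5273·8.4833] = 4.4288; exercise value = 0.0000 ≤ continuation, so V_0 = 4.4288

£4.43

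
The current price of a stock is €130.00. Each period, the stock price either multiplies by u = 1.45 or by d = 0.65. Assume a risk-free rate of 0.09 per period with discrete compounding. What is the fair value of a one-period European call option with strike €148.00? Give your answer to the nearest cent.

Risk-neutral probability p = (1 + 0.09 − 0.65)/(1.45 − 0.65) = 0.4400/0.8000 = 0.5500
Terminal stock prices: S_u = 188.5, S_d = 84.5
Terminal payoffs (S − K): max(40.5, 0) = 40.5, max(-63.5, 0) = 0
Node 0 (S = 130): V_0 = 1/1.09·[0.5500·40.5000 + 0.4500·0.0000] = 20.4358

€20.44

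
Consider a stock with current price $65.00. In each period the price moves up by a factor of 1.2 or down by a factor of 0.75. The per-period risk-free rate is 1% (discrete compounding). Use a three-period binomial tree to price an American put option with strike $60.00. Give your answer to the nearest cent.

Risk-neutral probability p = (1 + 0.01 − 0.75)/(1.2 − 0.75) = 0.2600/0.4500 = 0.5778
Terminal stock prices: S_uuu = 112.3, S_uud = 70.2, S_udd = 43.88, S_ddd = 27.42
Terminal payoffs (K − S): max(-52.32, 0) = 0, max(-10.2, 0) = 0, max(16.12, 0) = 16.12, max(32.58, 0) = 32.58
Node uu (S = 93.6): continuation = 1/1.01·[0.5778·0.0000 + 0.4222·0.0000] = 0.0000; exercise value = 0.0000 ≤ continuation, so V_uu = 0.0000
Node ud (S = 58.5): continuation = 1/1.01·[0.5778·0.0000 + 0.4222·16.1250] = 6.7409; exercise value = 1.5000 ≤ continuation, so V_ud = 6.7409
Node dd (S = 36.56): continuation = 1/1.01·[0.5778·16.1250 + 0.4222·32.5781] = 22.8434; exercise value = 23.4375 > continuation, so V_dd = 23.4375 (exercise)
Node u (S = 78): continuation = 1/1.01·[0.5778·0.0000 + 0.4222·6.7409] = 2.8180; exercise value = 0.0000 ≤ continuation, so V_u = 2.8180
Node d (S = 48.75): continuation = 1/1.01·[0.5778·6.7409 + 0.4222·23.4375] = 13.6540; exercise value = 11.2500 ≤ continuation, so V_d = 13.6540
Node 0 (S = 65): continuation = 1/1.01·[0.5778·2.8180 + 0.4222·13.6540] = 7.3200; exercise value = 0.0000 ≤ continuation, so V_0 = 7.3200

$7.32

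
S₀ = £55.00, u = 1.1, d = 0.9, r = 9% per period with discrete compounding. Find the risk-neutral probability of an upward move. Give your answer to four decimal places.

Risk-neutral probability p = (1 + 0.09 − 0.9)/(1.1 − 0.9) = 0.1900/0.2000 = 0.9500

p = 0.9500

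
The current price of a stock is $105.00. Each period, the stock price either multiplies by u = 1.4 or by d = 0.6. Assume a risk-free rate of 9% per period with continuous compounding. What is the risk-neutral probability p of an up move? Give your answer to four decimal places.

Risk-neutral probability p = (e^0.09 − 0.6)/(1.4 − 0.6) = 0.4942/0.8000 = 0.6177

p = 0.6177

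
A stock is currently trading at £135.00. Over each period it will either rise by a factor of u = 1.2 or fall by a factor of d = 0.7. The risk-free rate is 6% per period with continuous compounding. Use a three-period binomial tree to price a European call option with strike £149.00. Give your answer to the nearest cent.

£26.68

Risk-neutral probability p = (e^0.06 − 0.7)/(1.2 − 0.7) = 0.3618/0.5000 = 0.7237
Terminal stock prices: S_uuu = 233.3, S_uud = 136.1, S_udd = 79.38, S_ddd = 46.3
Terminal payoffs (S − K): max(84.28, 0) = 84.28, max(-12.92, 0) = 0, max(-69.62, 0) = 0, max(-102.7, 0) = 0
Node uu (S = 194.4): V_uu = e^(−0.06)·[0.7237·84.2800 + 0.2763·0.0000] = 57.4393
Node ud (S = 113.4): V_ud = e^(−0.06)·[0.7237·0.0000 + 0.2763·0.0000] = 0.0000
Node dd (S = 66.15): V_dd = e^(−0.06)·[0.7237·0.0000 + 0.2763·0.0000] = 0.0000
Node u (S = 162): V_u = e^(−0.06)·[0.7237·57.4393 + 0.2763·0.0000] = 39.1466
Node d (S = 94.5): V_d = e^(−0.06)·[0.7237·0.0000 + 0.2763·0.0000] = 0.0000
Node 0 (S = 135): V_0 = e^(−0.06)·[0.7237·39.1466 + 0.2763·0.0000] = 26.6796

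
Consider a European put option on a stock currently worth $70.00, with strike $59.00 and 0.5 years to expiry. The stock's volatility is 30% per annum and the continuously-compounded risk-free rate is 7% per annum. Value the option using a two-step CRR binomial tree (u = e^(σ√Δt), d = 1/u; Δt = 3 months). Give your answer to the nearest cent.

CRR parameters: u = e^(σ√Δt) = e^(0.3·√0.25) = 1.1618, d = 1/u = 0.8607
Per-period rate: rΔt = 0.07·0.25 = 0.0175, so R = e^0.0175 = 1.0177
Risk-neutral probability p = (e^0.0175 − 0.8607)/(1.1618 − 0.8607) = 0.1569/0.3011 = 0.5212
Terminal stock prices: S_uu = 94.49, S_ud = 70, S_dd = 51.86
Terminal payoffs (K − S): max(-35.49, 0) = 0, max(-11, 0) = 0, max(7.143, 0) = 7.143
Node u (S = 81.33): V_u = e^(−0.0175)·[0.5212·0.0000 + 0.4788·0.0000] = 0.0000
Node d (S = 60.25): V_d = e^(−0.0175)·[0.5212·0.0000 + 0.4788·7.1427] = 3.3606
Node 0 (S = 70): V_0 = e^(−0.0175)·[0.5212·0.0000 + 0.4788·3.3606] = 1.5812

$1.58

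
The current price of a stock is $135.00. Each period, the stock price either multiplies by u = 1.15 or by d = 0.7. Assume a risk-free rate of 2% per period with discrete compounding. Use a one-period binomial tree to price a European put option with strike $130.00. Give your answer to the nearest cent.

Risk-neutral probability p = (1 + 0.02 − 0.7)/(1.15 − 0.7) = 0.3200/0.4500 = 0.7111
Terminal stock prices: S_u = 155.2, S_d = 94.5
Terminal payoffs (K − S): max(-25.25, 0) = 0, max(35.5, 0) = 35.5
Node 0 (S = 135): V_0 = 1/1.02·[0.7111·0.0000 + 0.2889·35.5000] = 10.0545

$10.05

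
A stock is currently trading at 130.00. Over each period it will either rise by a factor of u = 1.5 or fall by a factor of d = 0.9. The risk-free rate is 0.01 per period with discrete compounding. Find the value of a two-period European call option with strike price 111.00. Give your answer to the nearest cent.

Risk-neutral probability p = (1 + 0.01 − 0.9)/(1.5 − 0.9) = 0.1100/0.6000 = 0.1833
Terminal stock prices: S_uu = 292.5, S_ud = 175.5, S_dd = 105.3
Terminal payoffs (S − K): max(181.5, 0) = 181.5, max(64.5, 0) = 64.5, max(-5.7, 0) = 0
Node u (S = 195): V_u = 1/1.01·[0.1833·181.5000 + 0.8167·64.5000] = 85.0990
Node d (S = 117): V_d = 1/1.01·[0.1833·64.5000 + 0.8167·0.0000] = 11.7079
Node 0 (S = 130): V_0 = 1/1.01·[0.1833·85.0990 + 0.8167·11.7079] = 24.9138

24.91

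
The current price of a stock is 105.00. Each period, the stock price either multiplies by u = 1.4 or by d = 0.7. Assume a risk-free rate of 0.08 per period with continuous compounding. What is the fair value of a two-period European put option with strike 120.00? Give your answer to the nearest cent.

Risk-neutral probability p = (e^0.08 − 0.7)/(1.4 − 0.7) = 0.3833/0.7000 = 0.5476
Terminal stock prices: S_uu = 205.8, S_ud = 102.9, S_dd = 51.45
Terminal payoffs (K − S): max(-85.8, 0) = 0, max(17.1, 0) = 17.1, max(68.55, 0) = 68.55
Node u (S = 147): V_u = e^(−0.08)·[0.5476·0.0000 + 0.4524·17.1000] = 7.1420
Node d (S = 73.5): V_d = e^(−0.08)·[0.5476·17.1000 + 0.4524·68.5500] = 37.2740
Node 0 (S = 105): V_0 = e^(−0.08)·[0.5476·7.1420 + 0.4524·37.2740] = 19.1779

19.18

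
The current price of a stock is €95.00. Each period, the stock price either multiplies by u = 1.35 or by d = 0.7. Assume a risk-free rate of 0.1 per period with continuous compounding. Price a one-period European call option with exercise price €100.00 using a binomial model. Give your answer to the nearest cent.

Risk-neutral probability p = (e^0.1 − 0.7)/(1.35 − 0.7) = 0.4052/0.6500 = 0.6233
Terminal stock prices: S_u = 128.2, S_d = 66.5
Terminal payoffs (S − K): max(28.25, 0) = 28.25, max(-33.5, 0) = 0
Node 0 (S = 95): V_0 = e^(−0.1)·[0.6233·28.2500 + 0.3767·0.0000] = 15.9336

€15.93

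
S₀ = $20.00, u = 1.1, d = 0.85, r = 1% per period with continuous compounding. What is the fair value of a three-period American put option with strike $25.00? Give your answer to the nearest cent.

Risk-neutral probability p = (e^0.01 − 0.85)/(1.1 − 0.85) = 0.1601/0.2500 = 0.6402
Terminal stock prices: S_uuu = 26.62, S_uud = 20.57, S_udd = 15.89, S_ddd = 12.28
Terminal payoffs (K − S): max(-1.62, 0) = 0, max(4.43, 0) = 4.43, max(9.105, 0) = 9.105, max(12.72, 0) = 12.72
Node uu (S = 24.2): continuation = e^(−0.01)·[0.6402·0.0000 + 0.3598·4.4300] = 1.5781; exercise value = 0.8000 ≤ continuation, so V_uu = 1.5781
Node ud (S = 18.7): continuation = e^(−0.01)·[0.6402·4.4300 + 0.3598·9.1050] = 6.0512; exercise value = 6.3000 > continuation, so V_ud = 6.3000 (exercise)
Node dd (S = 14.45): continuation = e^(−0.01)·[0.6402·9.1050 + 0.3598·12.7175] = 10.3012; exercise value = 10.5500 > continuation, so V_dd = 10.5500 (exercise)
Node u (S = 22): continuation = e^(−0.01)·[0.6402·1.5781 + 0.3598·6.3000] = 3.2444; exercise value = 3.0000 ≤ continuation, so V_u = 3.2444
Node d (S = 17): continuation = e^(−0.01)·[0.6402·6.3000 + 0.3598·10.5500] = 7.7512; exercise value = 8.0000 > continuation, so V_d = 8.0000 (exercise)
Node 0 (S = 20): continuation = e^(−0.01)·[0.6402·3.2444 + 0.3598·8.0000] = 4.9062; exercise value = 5.0000 > continuation, so V_0 = 5.0000 (exercise)

$5.00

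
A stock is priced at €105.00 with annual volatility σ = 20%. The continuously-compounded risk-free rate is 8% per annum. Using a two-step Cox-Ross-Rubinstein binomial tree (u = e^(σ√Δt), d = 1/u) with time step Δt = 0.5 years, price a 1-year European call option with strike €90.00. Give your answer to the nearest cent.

€23.46

CRR parameters: u = e^(σ√Δt) = e^(0.2·√0.5) = 1.1519, d = 1/u = 0.8681
Per-period rate: rΔt = 0.08·0.5 = 0.04, so R = e^0.04 = 1.0408
Risk-neutral probability p = (e^0.04 − 0.8681)/(1.1519 − 0.8681) = 0.1727/0.2838 = 0.6085
Terminal stock prices: S_uu = 139.3, S_ud = 105, S_dd = 79.13
Terminal payoffs (S − K): max(49.32, 0) = 49.32, max(15, 0) = 15, max(-10.87, 0) = 0
Node u (S = 121): V_u = e^(−0.04)·[0.6085·49.3241 + 0.3915·15.0000] = 34.4795
Node d (S = 91.15): V_d = e^(−0.04)·[0.6085·15.0000 + 0.3915·0.0000] = 8.7698
Node 0 (S = 105): V_0 = e^(−0.04)·[0.6085·34.4795 + 0.3915·8.7698] = 23.4571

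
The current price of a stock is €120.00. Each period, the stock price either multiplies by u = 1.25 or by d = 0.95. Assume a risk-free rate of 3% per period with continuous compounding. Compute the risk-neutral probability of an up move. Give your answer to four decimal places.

p = 0.2682

Risk-neutral probability p = (e^0.03 − 0.95)/(1.25 − 0.95) = 0.0805/0.3000 = 0.2682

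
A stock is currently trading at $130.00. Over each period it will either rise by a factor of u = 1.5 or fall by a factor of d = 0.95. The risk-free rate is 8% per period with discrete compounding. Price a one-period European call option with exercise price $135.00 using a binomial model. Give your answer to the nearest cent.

Risk-neutral probability p = (1 + 0.08 − 0.95)/(1.5 − 0.95) = 0.1300/0.5500 = 0.2364
Terminal stock prices: S_u = 195, S_d = 123.5
Terminal payoffs (S − K): max(60, 0) = 60, max(-11.5, 0) = 0
Node 0 (S = 130): V_0 = 1/1.08·[0.2364·60.0000 + 0.7636·0.0000] = 13.1313

$13.13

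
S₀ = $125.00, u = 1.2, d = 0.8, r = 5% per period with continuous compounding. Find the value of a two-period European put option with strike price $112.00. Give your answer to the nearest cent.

$4.00

Risk-neutral probability p = (e^0.05 − 0.8)/(1.2 − 0.8) = 0.2513/0.4000 = 0.6282
Terminal stock prices: S_uu = 180, S_ud = 120, S_dd = 80
Terminal payoffs (K − S): max(-68, 0) = 0, max(-8, 0) = 0, max(32, 0) = 32
Node u (S = 150): V_u = e^(−0.05)·[0.6282·0.0000 + 0.3718·0.0000] = 0.0000
Node d (S = 100): V_d = e^(−0.05)·[0.6282·0.0000 + 0.3718·32.0000] = 11.3180
Node 0 (S = 125): V_0 = e^(−0.05)·[0.6282·0.0000 + 0.3718·11.3180] = 4.0031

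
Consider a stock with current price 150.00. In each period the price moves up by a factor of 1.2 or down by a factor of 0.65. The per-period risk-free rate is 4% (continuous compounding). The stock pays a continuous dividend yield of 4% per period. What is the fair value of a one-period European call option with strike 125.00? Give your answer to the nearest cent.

33.63

Per-period risk-free factor R = e^0.04 = 1.0408; dividend-adjusted growth = e^(0.04−0.04) = 1.0000.
Risk-neutral probability p = (1.0000 − 0.65)/(1.2 − 0.65) = 0.3500/0.5500 = 0.6364
Terminal stock prices: S_u = 180, S_d = 97.5
Terminal payoffs (S − K): max(55, 0) = 55, max(-27.5, 0) = 0
Node 0 (S = 150): V_0 = e^(−0.04)·[0.6364·55.0000 + 0.3636·0.0000] = 33.6276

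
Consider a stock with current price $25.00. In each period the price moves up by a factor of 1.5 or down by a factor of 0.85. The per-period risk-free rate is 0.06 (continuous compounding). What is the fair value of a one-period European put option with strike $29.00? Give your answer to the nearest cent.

$4.92

Risk-neutral probability p = (e^0.06 − 0.85)/(1.5 − 0.85) = 0.2118/0.6500 = 0.3259
Terminal stock prices: S_u = 37.5, S_d = 21.25
Terminal payoffs (K − S): max(-8.5, 0) = 0, max(7.75, 0) = 7.75
Node 0 (S = 25): V_0 = e^(−0.06)·[0.3259·0.0000 + 0.6741·7.7500] = 4.9200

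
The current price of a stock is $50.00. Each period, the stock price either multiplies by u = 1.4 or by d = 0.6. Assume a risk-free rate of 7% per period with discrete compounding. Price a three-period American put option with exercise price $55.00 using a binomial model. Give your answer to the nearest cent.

Risk-neutral probability p = (1 + 0.07 − 0.6)/(1.4 − 0.6) = 0.4700/0.8000 = 0.5875
Terminal stock prices: S_uuu = 137.2, S_uud = 58.8, S_udd = 25.2, S_ddd = 10.8
Terminal payoffs (K − S): max(-82.2, 0) = 0, max(-3.8, 0) = 0, max(29.8, 0) = 29.8, max(44.2, 0) = 44.2
Node uu (S = 98): continuation = 1/1.07·[0.5875·0.0000 + 0.4125·0.0000] = 0.0000; exercise value = 0.0000 ≤ continuation, so V_uu = 0.0000
Node ud (S = 42): continuation = 1/1.07·[0.5875·0.0000 + 0.4125·29.8000] = 11.4883; exercise value = 13.0000 > continuation, so V_ud = 13.0000 (exercise)
Node dd (S = 18): continuation = 1/1.07·[0.5875·29.8000 + 0.4125·44.2000] = 33.4019; exercise value = 37.0000 > continuation, so V_dd = 37.0000 (exercise)
Node u (S = 70): continuation = 1/1.07·[0.5875·0.0000 + 0.4125·13.0000] = 5.0117; exercise value = 0.0000 ≤ continuation, so V_u = 5.0117
Node d (S = 30): continuation = 1/1.07·[0.5875·13.0000 + 0.4125·37.0000] = 21.4019; exercise value = 25.0000 > continuation, so V_d = 25.0000 (exercise)
Node 0 (S = 50): continuation = 1/1.07·[0.5875·5.0117 + 0.4125·25.0000] = 12.3896; exercise value = 5.0000 ≤ continuation, so V_0 = 12.3896

$12.39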